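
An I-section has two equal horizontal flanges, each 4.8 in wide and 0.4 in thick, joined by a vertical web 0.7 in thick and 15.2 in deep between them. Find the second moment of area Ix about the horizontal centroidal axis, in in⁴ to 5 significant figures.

Ix ≈ 438.53 in⁴

Decompose the section into non-overlapping parts with the origin at the bottom-left of its bounding rectangle.
Bottom flange: 4.8 × 0.4, A = 1.92 in², y = 0.2 in, Ī = 0.0256 in⁴.
Web: 0.7 × 15.2, A = 10.64 in², y = 8 in, Ī = 204.8555 in⁴.
Top flange: 4.8 × 0.4, A = 1.92 in², y = 15.8 in, Ī = 0.0256 in⁴.
By symmetry the centroid is at mid-height, ȳ = 8 in.
Transfer each piece to the horizontal centroidal axis using Ī + A·d² with d = y − 8:
  bottom flange: d = -7.8 in → contributes +116.8384 in⁴
  web: d = 0 in → contributes +204.8555 in⁴
  top flange: d = 7.8 in → contributes +116.8384 in⁴
Total I = 438.5323 in⁴.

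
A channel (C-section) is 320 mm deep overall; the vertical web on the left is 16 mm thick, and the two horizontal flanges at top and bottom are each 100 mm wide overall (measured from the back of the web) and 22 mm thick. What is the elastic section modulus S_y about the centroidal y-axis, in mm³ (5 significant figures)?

S_y ≈ 1.0767 × 10⁵ mm³

Treat the section as a set of non-overlapping primitives; coordinates are from the bounding-box lower-left.
Web: 16 × 320, A = 5 120 mm², x = 8 mm, Ī = 109226.7 mm⁴.
Top flange (beyond web): 84 × 22, A = 1 848 mm², x = 58 mm, Ī = 1 086 624 mm⁴.
Bottom flange (beyond web): 84 × 22, A = 1 848 mm², x = 58 mm, Ī = 1 086 624 mm⁴.
Centroid: x̄ = ΣA·x / ΣA = 28.96189 mm.
Transfer each piece to the centroidal y-axis using Ī + A·d² with d = x − 28.96189:
  web: d = -20.96189 mm → contributes +2 358 958 mm⁴
  top flange (beyond web): d = 29.03811 mm → contributes +2 644 880 mm⁴
  bottom flange (beyond web): d = 29.03811 mm → contributes +2 644 880 mm⁴
Total I = 7 648 718 mm⁴.
Extreme fibre distance c = 71.03811 mm; S = I/c = 107670.6 mm³.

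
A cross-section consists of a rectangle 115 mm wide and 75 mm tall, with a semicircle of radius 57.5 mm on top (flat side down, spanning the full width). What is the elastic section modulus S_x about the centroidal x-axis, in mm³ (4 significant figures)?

Decompose the section into non-overlapping parts with the origin at the bottom-left of its bounding rectangle.
Rectangular body: 115 × 75, A = 8 625 mm², y = 37.5 mm, Ī = 4 042 969 mm⁴.
Semicircular cap: semicircle r = 57.5, A = 5193.45 mm², y = 99.4038 mm, Ī = 1 199 785 mm⁴.
Centroid: ȳ = ΣA·y / ΣA = 60.7656 mm.
Transfer each piece to the centroidal x-axis using Ī + A·d² with d = y − 60.7656:
  rectangular body: d = -23.2656 mm → contributes +8 711 560 mm⁴
  semicircular cap: d = 38.6382 mm → contributes +8 953 136 mm⁴
Total I = 17 664 696 mm⁴.
Extreme fibre distance c = 71.7344 mm; S = I/c = 246 251 mm³.

S_x ≈ 2.463 × 10⁵ mm³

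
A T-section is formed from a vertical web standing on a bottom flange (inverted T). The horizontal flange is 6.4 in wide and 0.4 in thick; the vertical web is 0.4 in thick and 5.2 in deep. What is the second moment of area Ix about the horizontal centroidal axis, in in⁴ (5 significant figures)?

Ix ≈ 13.718 in⁴

Treat the section as a set of non-overlapping primitives; coordinates are from the bounding-box lower-left.
Flange: 6.4 × 0.4, A = 2.56 in², y = 0.2 in, Ī = 0.03413333 in⁴.
Web: 0.4 × 5.2, A = 2.08 in², y = 3 in, Ī = 4.686933 in⁴.
Centroid: ȳ = ΣA·y / ΣA = 1.455172 in.
Transfer each piece to the horizontal centroidal axis using Ī + A·d² with d = y − 1.455172:
  flange: d = -1.255172 in → contributes +4.067305 in⁴
  web: d = 1.544828 in → contributes +9.650837 in⁴
Total I = 13.71814 in⁴.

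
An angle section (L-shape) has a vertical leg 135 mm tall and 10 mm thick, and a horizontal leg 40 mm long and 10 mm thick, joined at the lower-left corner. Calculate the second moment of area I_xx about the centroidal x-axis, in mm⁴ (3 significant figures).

Treat the section as a set of non-overlapping primitives; coordinates are from the bounding-box lower-left.
Vertical leg: 10 × 135, A = 1 350 mm², y = 67.5 mm, Ī = 2 050 313 mm⁴.
Horizontal leg (remainder): 30 × 10, A = 300 mm², y = 5 mm, Ī = 2 500 mm⁴.
Centroid: ȳ = ΣA·y / ΣA = 56.136 mm.
Transfer each piece to the centroidal x-axis using Ī + A·d² with d = y − 56.136:
  vertical leg: d = 11.364 mm → contributes +2 224 641 mm⁴
  horizontal leg (remainder): d = -51.136 mm → contributes +786 978 mm⁴
Total I = 3 011 619 mm⁴.

I_xx ≈ 3.01 × 10⁶ mm⁴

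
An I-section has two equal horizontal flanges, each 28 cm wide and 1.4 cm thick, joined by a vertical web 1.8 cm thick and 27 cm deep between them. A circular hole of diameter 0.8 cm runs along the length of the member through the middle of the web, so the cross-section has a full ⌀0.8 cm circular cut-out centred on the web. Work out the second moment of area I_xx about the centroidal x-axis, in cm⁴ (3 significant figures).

I_xx ≈ 1.88 × 10⁴ cm⁴

Break the section into simple shapes (no overlaps), measuring from the bottom-left corner of the bounding box.
Bottom flange: 28 × 1.4, A = 39.2 cm², y = 0.7 cm, Ī = 6.4027 cm⁴.
Web: 1.8 × 27, A = 48.6 cm², y = 14.9 cm, Ī = 2952.5 cm⁴.
Top flange: 28 × 1.4, A = 39.2 cm², y = 29.1 cm, Ī = 6.4027 cm⁴.
Hole (subtracted): ⌀0.8, A = 0.50265 cm², y = 14.9 cm, Ī = 0.020106 cm⁴.
By symmetry the centroid is at mid-height, ȳ = 14.9 cm.
Transfer each piece to the centroidal x-axis using Ī + A·d² with d = y − 14.9:
  bottom flange: d = -14.2 cm → contributes +7910.7 cm⁴
  web: d = 0 cm → contributes +2952.5 cm⁴
  top flange: d = 14.2 cm → contributes +7910.7 cm⁴
  hole: d = 0 cm → contributes −0.020106 cm⁴
Total I = 18 774 cm⁴.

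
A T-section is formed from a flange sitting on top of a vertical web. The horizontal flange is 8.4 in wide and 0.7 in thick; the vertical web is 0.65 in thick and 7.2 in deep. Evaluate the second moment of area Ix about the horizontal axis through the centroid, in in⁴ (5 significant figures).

Ix ≈ 61.116 in⁴

Decompose the section into non-overlapping parts with the origin at the bottom-left of its bounding rectangle.
Flange: 8.4 × 0.7, A = 5.88 in², y = 7.55 in, Ī = 0.2401 in⁴.
Web: 0.65 × 7.2, A = 4.68 in², y = 3.6 in, Ī = 20.2176 in⁴.
Centroid: ȳ = ΣA·y / ΣA = 5.799432 in.
Transfer each piece to the horizontal axis through the centroid using Ī + A·d² with d = y − 5.799432:
  flange: d = 1.750568 in → contributes +18.2593 in⁴
  web: d = -2.199432 in → contributes +42.8571 in⁴
Total I = 61.1164 in⁴.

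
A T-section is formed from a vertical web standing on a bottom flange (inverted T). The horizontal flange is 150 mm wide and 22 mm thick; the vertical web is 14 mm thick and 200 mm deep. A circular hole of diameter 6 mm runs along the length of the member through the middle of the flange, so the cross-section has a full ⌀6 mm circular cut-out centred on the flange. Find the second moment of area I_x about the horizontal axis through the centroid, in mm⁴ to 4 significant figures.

I_x ≈ 2.806 × 10⁷ mm⁴

Treat the section as a set of non-overlapping primitives; coordinates are from the bounding-box lower-left.
Flange: 150 × 22, A = 3 300 mm², y = 11 mm, Ī = 133 100 mm⁴.
Web: 14 × 200, A = 2 800 mm², y = 122 mm, Ī = 9 333 333 mm⁴.
Hole (subtracted): ⌀6, A = 28.2743 mm², y = 11 mm, Ī = 63.6173 mm⁴.
Centroid: ȳ = ΣA·y / ΣA = 62.1881 mm.
Transfer each piece to the horizontal axis through the centroid using Ī + A·d² with d = y − 62.1881:
  flange: d = -51.1881 mm → contributes +8 779 826 mm⁴
  web: d = 59.8119 mm → contributes +19 350 236 mm⁴
  hole: d = -51.1881 mm → contributes −74148.6 mm⁴
Total I = 28 055 913 mm⁴.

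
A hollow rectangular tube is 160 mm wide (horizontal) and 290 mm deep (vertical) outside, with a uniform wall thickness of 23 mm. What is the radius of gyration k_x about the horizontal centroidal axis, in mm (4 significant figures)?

Break the section into simple shapes (no overlaps), measuring from the bottom-left corner of the bounding box.
Outer rectangle: 160 × 290, A = 46 400 mm², y = 145 mm, Ī = 325 186 667 mm⁴.
Inner void (subtracted): 114 × 244, A = 27 816 mm², y = 145 mm, Ī = 138 004 448 mm⁴.
By symmetry the centroid is at mid-height, ȳ = 145 mm.
All pieces are centred on the horizontal centroidal axis, so I = ΣĪ (holes subtracted) = 187 182 219 mm⁴.
Radius of gyration: k = √(I/A) = √(187 182 219 / 18 584) = 100.36 mm.

k_x ≈ 100.4 mm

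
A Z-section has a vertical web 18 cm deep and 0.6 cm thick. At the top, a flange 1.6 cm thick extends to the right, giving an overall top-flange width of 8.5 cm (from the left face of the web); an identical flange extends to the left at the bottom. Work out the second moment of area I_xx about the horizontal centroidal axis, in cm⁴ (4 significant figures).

I_xx ≈ 1997 cm⁴

Split into non-overlapping primitives; take the origin at the lower-left of the bounding box.
Web: 0.6 × 18, A = 10.8 cm², y = 9 cm, Ī = 291.6 cm⁴.
Top flange (beyond web): 7.9 × 1.6, A = 12.64 cm², y = 17.2 cm, Ī = 2.69653 cm⁴.
Bottom flange (beyond web): 7.9 × 1.6, A = 12.64 cm², y = 0.8 cm, Ī = 2.69653 cm⁴.
Centroid: ȳ = ΣA·y / ΣA = 9 cm.
Transfer each piece to the horizontal centroidal axis using Ī + A·d² with d = y − 9:
  web: d = 0 cm → contributes +291.6 cm⁴
  top flange (beyond web): d = 8.2 cm → contributes +852.61 cm⁴
  bottom flange (beyond web): d = -8.2 cm → contributes +852.61 cm⁴
Total I = 1996.82 cm⁴.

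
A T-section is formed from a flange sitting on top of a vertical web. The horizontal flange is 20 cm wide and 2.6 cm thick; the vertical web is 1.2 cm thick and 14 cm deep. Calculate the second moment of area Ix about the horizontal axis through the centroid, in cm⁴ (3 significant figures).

Split into non-overlapping primitives; take the origin at the lower-left of the bounding box.
Flange: 20 × 2.6, A = 52 cm², y = 15.3 cm, Ī = 29.293 cm⁴.
Web: 1.2 × 14, A = 16.8 cm², y = 7 cm, Ī = 274.4 cm⁴.
Centroid: ȳ = ΣA·y / ΣA = 13.273 cm.
Transfer each piece to the horizontal axis through the centroid using Ī + A·d² with d = y − 13.273:
  flange: d = 2.0267 cm → contributes +242.89 cm⁴
  web: d = -6.2733 cm → contributes +935.54 cm⁴
Total I = 1178.4 cm⁴.

Ix ≈ 1180 cm⁴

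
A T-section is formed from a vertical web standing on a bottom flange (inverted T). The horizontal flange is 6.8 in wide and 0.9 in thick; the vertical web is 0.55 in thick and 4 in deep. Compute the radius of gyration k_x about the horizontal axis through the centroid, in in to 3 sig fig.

k_x ≈ 1.25 in

Break the section into simple shapes (no overlaps), measuring from the bottom-left corner of the bounding box.
Flange: 6.8 × 0.9, A = 6.12 in², y = 0.45 in, Ī = 0.4131 in⁴.
Web: 0.55 × 4, A = 2.2 in², y = 2.9 in, Ī = 2.9333 in⁴.
Centroid: ȳ = ΣA·y / ΣA = 1.0978 in.
Transfer each piece to the horizontal axis through the centroid using Ī + A·d² with d = y − 1.0978:
  flange: d = -0.64784 in → contributes +2.9816 in⁴
  web: d = 1.8022 in → contributes +10.078 in⁴
Total I = 13.06 in⁴.
Radius of gyration: k = √(I/A) = √(13.06 / 8.32) = 1.2529 in.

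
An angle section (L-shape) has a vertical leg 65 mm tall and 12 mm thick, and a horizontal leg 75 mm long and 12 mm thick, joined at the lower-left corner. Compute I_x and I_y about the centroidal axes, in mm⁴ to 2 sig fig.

Decompose the section into non-overlapping parts with the origin at the bottom-left of its bounding rectangle.
Vertical leg: 12 × 65, A = 780 mm², y = 32.5 mm, Ī = 274 625 mm⁴.
Horizontal leg (remainder): 63 × 12, A = 756 mm², y = 6 mm, Ī = 9 072 mm⁴.
Centroid: ȳ = ΣA·y / ΣA = 19.46 mm.
Transfer each piece to the centroidal x-axis using Ī + A·d² with d = y − 19.46:
  vertical leg: d = 13.04 mm → contributes +407 318 mm⁴
  horizontal leg (remainder): d = -13.46 mm → contributes +145 977 mm⁴
Total I = 553 295 mm⁴.
For the y-axis: x̄ = 24.46 mm.
Repeating about the centroidal y-axis gives I_y = 799 275 mm⁴.

I_x ≈ 5.5 × 10⁵ mm⁴, I_y ≈ 8.0 × 10⁵ mm⁴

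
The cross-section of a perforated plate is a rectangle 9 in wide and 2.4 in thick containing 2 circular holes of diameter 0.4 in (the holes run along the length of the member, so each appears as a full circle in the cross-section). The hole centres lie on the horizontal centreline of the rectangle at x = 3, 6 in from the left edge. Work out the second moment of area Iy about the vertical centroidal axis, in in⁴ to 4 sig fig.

Iy ≈ 145.2 in⁴

Split into non-overlapping primitives; take the origin at the lower-left of the bounding box.
Plate: 9 × 2.4, A = 21.6 in², x = 4.5 in, Ī = 145.8 in⁴.
Hole 1 (subtracted): ⌀0.4, A = 0.125664 in², x = 3 in, Ī = 0.00125664 in⁴.
Hole 2 (subtracted): ⌀0.4, A = 0.125664 in², x = 6 in, Ī = 0.00125664 in⁴.
By symmetry the centroid is at mid-width, x̄ = 4.5 in.
Transfer each piece to the vertical centroidal axis using Ī + A·d² with d = x − 4.5:
  plate: d = 0 in → contributes +145.8 in⁴
  hole 1: d = -1.5 in → contributes −0.284 in⁴
  hole 2: d = 1.5 in → contributes −0.284 in⁴
Total I = 145.232 in⁴.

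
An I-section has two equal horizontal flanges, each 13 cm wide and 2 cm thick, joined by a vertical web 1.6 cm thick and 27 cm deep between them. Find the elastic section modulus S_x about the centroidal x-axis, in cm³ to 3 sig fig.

S_x ≈ 876 cm³

Treat the section as a set of non-overlapping primitives; coordinates are from the bounding-box lower-left.
Bottom flange: 13 × 2, A = 26 cm², y = 1 cm, Ī = 8.6667 cm⁴.
Web: 1.6 × 27, A = 43.2 cm², y = 15.5 cm, Ī = 2624.4 cm⁴.
Top flange: 13 × 2, A = 26 cm², y = 30 cm, Ī = 8.6667 cm⁴.
By symmetry the centroid is at mid-height, ȳ = 15.5 cm.
Transfer each piece to the centroidal x-axis using Ī + A·d² with d = y − 15.5:
  bottom flange: d = -14.5 cm → contributes +5475.2 cm⁴
  web: d = 0 cm → contributes +2624.4 cm⁴
  top flange: d = 14.5 cm → contributes +5475.2 cm⁴
Total I = 13 575 cm⁴.
Extreme fibre distance c = 15.5 cm; S = I/c = 875.79 cm³.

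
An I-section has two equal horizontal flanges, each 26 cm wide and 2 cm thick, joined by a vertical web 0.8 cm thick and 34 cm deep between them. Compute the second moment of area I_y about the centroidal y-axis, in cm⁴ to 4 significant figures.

Decompose the section into non-overlapping parts with the origin at the bottom-left of its bounding rectangle.
Bottom flange: 26 × 2, A = 52 cm², x = 13 cm, Ī = 2929.33 cm⁴.
Web: 0.8 × 34, A = 27.2 cm², x = 13 cm, Ī = 1.45067 cm⁴.
Top flange: 26 × 2, A = 52 cm², x = 13 cm, Ī = 2929.33 cm⁴.
By symmetry the centroid is at mid-width, x̄ = 13 cm.
All pieces are centred on the centroidal y-axis, so I = ΣĪ = 5860.12 cm⁴.

I_y ≈ 5860 cm⁴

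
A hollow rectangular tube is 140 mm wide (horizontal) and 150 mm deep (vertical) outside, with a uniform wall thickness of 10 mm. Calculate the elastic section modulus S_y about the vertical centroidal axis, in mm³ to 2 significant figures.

Break the section into simple shapes (no overlaps), measuring from the bottom-left corner of the bounding box.
Outer rectangle: 140 × 150, A = 21 000 mm², x = 70 mm, Ī = 34 300 000 mm⁴.
Inner void (subtracted): 120 × 130, A = 15 600 mm², x = 70 mm, Ī = 18 720 000 mm⁴.
By symmetry the centroid is at mid-width, x̄ = 70 mm.
All pieces are centred on the vertical centroidal axis, so I = ΣĪ (holes subtracted) = 15 580 000 mm⁴.
Extreme fibre distance c = 70 mm; S = I/c = 222 571 mm³.

S_y ≈ 2.2 × 10⁵ mm³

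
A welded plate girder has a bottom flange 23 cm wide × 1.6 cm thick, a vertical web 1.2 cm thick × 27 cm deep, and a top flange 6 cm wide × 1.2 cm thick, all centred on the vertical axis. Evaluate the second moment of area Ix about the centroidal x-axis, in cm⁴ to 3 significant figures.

Ix ≈ 8570 cm⁴

Decompose the section into non-overlapping parts with the origin at the bottom-left of its bounding rectangle.
Bottom plate: 23 × 1.6, A = 36.8 cm², y = 0.8 cm, Ī = 7.8507 cm⁴.
Web plate: 1.2 × 27, A = 32.4 cm², y = 15.1 cm, Ī = 1968.3 cm⁴.
Top plate: 6 × 1.2, A = 7.2 cm², y = 29.2 cm, Ī = 0.864 cm⁴.
Centroid: ȳ = ΣA·y / ΣA = 9.5408 cm.
Transfer each piece to the centroidal x-axis using Ī + A·d² with d = y − 9.5408:
  bottom plate: d = -8.7408 cm → contributes +2819.5 cm⁴
  web plate: d = 5.5592 cm → contributes +2969.6 cm⁴
  top plate: d = 19.659 cm → contributes +2783.5 cm⁴
Total I = 8572.6 cm⁴.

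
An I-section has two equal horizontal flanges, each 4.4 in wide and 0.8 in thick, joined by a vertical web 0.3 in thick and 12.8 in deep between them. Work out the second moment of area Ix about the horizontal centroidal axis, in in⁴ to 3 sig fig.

Ix ≈ 378 in⁴

Break the section into simple shapes (no overlaps), measuring from the bottom-left corner of the bounding box.
Bottom flange: 4.4 × 0.8, A = 3.52 in², y = 0.4 in, Ī = 0.18773 in⁴.
Web: 0.3 × 12.8, A = 3.84 in², y = 7.2 in, Ī = 52.429 in⁴.
Top flange: 4.4 × 0.8, A = 3.52 in², y = 14 in, Ī = 0.18773 in⁴.
By symmetry the centroid is at mid-height, ȳ = 7.2 in.
Transfer each piece to the horizontal centroidal axis using Ī + A·d² with d = y − 7.2:
  bottom flange: d = -6.8 in → contributes +162.95 in⁴
  web: d = 0 in → contributes +52.429 in⁴
  top flange: d = 6.8 in → contributes +162.95 in⁴
Total I = 378.33 in⁴.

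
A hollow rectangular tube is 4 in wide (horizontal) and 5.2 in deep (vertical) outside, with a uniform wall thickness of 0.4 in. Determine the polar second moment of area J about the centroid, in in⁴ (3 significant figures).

Split into non-overlapping primitives; take the origin at the lower-left of the bounding box.
Outer rectangle: 4 × 5.2, A = 20.8 in², y = 2.6 in, Ī = 46.869 in⁴.
Inner void (subtracted): 3.2 × 4.4, A = 14.08 in², y = 2.6 in, Ī = 22.716 in⁴.
By symmetry the centroid is at mid-height, ȳ = 2.6 in.
All pieces are centred on the centroidal x-axis, so I = ΣĪ (holes subtracted) = 24.154 in⁴.
Repeating about the centroidal y-axis gives I_y = 15.718 in⁴.
Polar second moment: J = I_x + I_y = 39.872 in⁴.

J ≈ 39.9 in⁴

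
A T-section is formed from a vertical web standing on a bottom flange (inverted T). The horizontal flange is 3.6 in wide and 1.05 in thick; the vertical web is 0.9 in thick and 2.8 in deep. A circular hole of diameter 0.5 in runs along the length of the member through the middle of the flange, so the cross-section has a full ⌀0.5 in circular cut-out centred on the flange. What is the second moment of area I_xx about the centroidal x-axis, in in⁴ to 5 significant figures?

Decompose the section into non-overlapping parts with the origin at the bottom-left of its bounding rectangle.
Flange: 3.6 × 1.05, A = 3.78 in², y = 0.525 in, Ī = 0.3472875 in⁴.
Web: 0.9 × 2.8, A = 2.52 in², y = 2.45 in, Ī = 1.6464 in⁴.
Hole (subtracted): ⌀0.5, A = 0.1963495 in², y = 0.525 in, Ī = 0.003067962 in⁴.
Centroid: ȳ = ΣA·y / ΣA = 1.31977 in.
Transfer each piece to the centroidal x-axis using Ī + A·d² with d = y − 1.31977:
  flange: d = -0.7947703 in → contributes +2.734962 in⁴
  web: d = 1.13023 in → contributes +4.865496 in⁴
  hole: d = -0.7947703 in → contributes −0.1270941 in⁴
Total I = 7.473364 in⁴.

I_xx ≈ 7.4734 in⁴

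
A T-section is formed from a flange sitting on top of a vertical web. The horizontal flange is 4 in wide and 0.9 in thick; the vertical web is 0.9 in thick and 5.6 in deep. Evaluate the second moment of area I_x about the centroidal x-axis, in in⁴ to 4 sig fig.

Decompose the section into non-overlapping parts with the origin at the bottom-left of its bounding rectangle.
Flange: 4 × 0.9, A = 3.6 in², y = 6.05 in, Ī = 0.243 in⁴.
Web: 0.9 × 5.6, A = 5.04 in², y = 2.8 in, Ī = 13.1712 in⁴.
Centroid: ȳ = ΣA·y / ΣA = 4.15417 in.
Transfer each piece to the centroidal x-axis using Ī + A·d² with d = y − 4.15417:
  flange: d = 1.89583 in → contributes +13.1821 in⁴
  web: d = -1.35417 in → contributes +22.4134 in⁴
Total I = 35.5955 in⁴.

I_x ≈ 35.60 in⁴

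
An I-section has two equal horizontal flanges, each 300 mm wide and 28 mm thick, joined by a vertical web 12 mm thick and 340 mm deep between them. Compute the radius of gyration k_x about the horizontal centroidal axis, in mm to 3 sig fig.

Treat the section as a set of non-overlapping primitives; coordinates are from the bounding-box lower-left.
Bottom flange: 300 × 28, A = 8 400 mm², y = 14 mm, Ī = 548 800 mm⁴.
Web: 12 × 340, A = 4 080 mm², y = 198 mm, Ī = 39 304 000 mm⁴.
Top flange: 300 × 28, A = 8 400 mm², y = 382 mm, Ī = 548 800 mm⁴.
By symmetry the centroid is at mid-height, ȳ = 198 mm.
Transfer each piece to the horizontal centroidal axis using Ī + A·d² with d = y − 198:
  bottom flange: d = -184 mm → contributes +284 939 200 mm⁴
  web: d = 0 mm → contributes +39 304 000 mm⁴
  top flange: d = 184 mm → contributes +284 939 200 mm⁴
Total I = 609 182 400 mm⁴.
Radius of gyration: k = √(I/A) = √(609 182 400 / 20 880) = 170.81 mm.

k_x ≈ 171 mm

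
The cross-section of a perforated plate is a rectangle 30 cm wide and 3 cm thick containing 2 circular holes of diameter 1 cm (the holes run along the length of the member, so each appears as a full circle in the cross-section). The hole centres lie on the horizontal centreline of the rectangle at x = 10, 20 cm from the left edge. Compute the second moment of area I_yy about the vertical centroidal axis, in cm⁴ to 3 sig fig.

Decompose the section into non-overlapping parts with the origin at the bottom-left of its bounding rectangle.
Plate: 30 × 3, A = 90 cm², x = 15 cm, Ī = 6 750 cm⁴.
Hole 1 (subtracted): ⌀1, A = 0.7854 cm², x = 10 cm, Ī = 0.049087 cm⁴.
Hole 2 (subtracted): ⌀1, A = 0.7854 cm², x = 20 cm, Ī = 0.049087 cm⁴.
By symmetry the centroid is at mid-width, x̄ = 15 cm.
Transfer each piece to the vertical centroidal axis using Ī + A·d² with d = x − 15:
  plate: d = 0 cm → contributes +6 750 cm⁴
  hole 1: d = -5 cm → contributes −19.684 cm⁴
  hole 2: d = 5 cm → contributes −19.684 cm⁴
Total I = 6710.6 cm⁴.

I_yy ≈ 6710 cm⁴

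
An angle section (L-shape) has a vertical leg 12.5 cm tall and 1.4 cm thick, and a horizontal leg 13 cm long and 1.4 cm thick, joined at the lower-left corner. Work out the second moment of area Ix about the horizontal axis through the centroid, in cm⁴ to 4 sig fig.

Decompose the section into non-overlapping parts with the origin at the bottom-left of its bounding rectangle.
Vertical leg: 1.4 × 12.5, A = 17.5 cm², y = 6.25 cm, Ī = 227.865 cm⁴.
Horizontal leg (remainder): 11.6 × 1.4, A = 16.24 cm², y = 0.7 cm, Ī = 2.65253 cm⁴.
Centroid: ȳ = ΣA·y / ΣA = 3.57863 cm.
Transfer each piece to the horizontal axis through the centroid using Ī + A·d² with d = y − 3.57863:
  vertical leg: d = 2.67137 cm → contributes +352.748 cm⁴
  horizontal leg (remainder): d = -2.87863 cm → contributes +137.226 cm⁴
Total I = 489.974 cm⁴.

Ix ≈ 490.0 cm⁴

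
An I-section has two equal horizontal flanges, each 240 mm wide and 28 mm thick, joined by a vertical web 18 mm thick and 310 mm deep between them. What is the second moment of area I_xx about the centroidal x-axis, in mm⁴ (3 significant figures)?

I_xx ≈ 4.29 × 10⁸ mm⁴

Split into non-overlapping primitives; take the origin at the lower-left of the bounding box.
Bottom flange: 240 × 28, A = 6 720 mm², y = 14 mm, Ī = 439 040 mm⁴.
Web: 18 × 310, A = 5 580 mm², y = 183 mm, Ī = 44 686 500 mm⁴.
Top flange: 240 × 28, A = 6 720 mm², y = 352 mm, Ī = 439 040 mm⁴.
By symmetry the centroid is at mid-height, ȳ = 183 mm.
Transfer each piece to the centroidal x-axis using Ī + A·d² with d = y − 183:
  bottom flange: d = -169 mm → contributes +192 368 960 mm⁴
  web: d = 0 mm → contributes +44 686 500 mm⁴
  top flange: d = 169 mm → contributes +192 368 960 mm⁴
Total I = 429 424 420 mm⁴.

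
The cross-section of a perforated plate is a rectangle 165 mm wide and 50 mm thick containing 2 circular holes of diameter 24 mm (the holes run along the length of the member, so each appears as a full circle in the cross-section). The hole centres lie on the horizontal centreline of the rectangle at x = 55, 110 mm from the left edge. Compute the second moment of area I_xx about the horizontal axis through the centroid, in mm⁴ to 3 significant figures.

Treat the section as a set of non-overlapping primitives; coordinates are from the bounding-box lower-left.
Plate: 165 × 50, A = 8 250 mm², y = 25 mm, Ī = 1 718 750 mm⁴.
Hole 1 (subtracted): ⌀24, A = 452.39 mm², y = 25 mm, Ī = 16 286 mm⁴.
Hole 2 (subtracted): ⌀24, A = 452.39 mm², y = 25 mm, Ī = 16 286 mm⁴.
By symmetry the centroid is at mid-height, ȳ = 25 mm.
All pieces are centred on the horizontal axis through the centroid, so I = ΣĪ (holes subtracted) = 1 686 178 mm⁴.

I_xx ≈ 1.69 × 10⁶ mm⁴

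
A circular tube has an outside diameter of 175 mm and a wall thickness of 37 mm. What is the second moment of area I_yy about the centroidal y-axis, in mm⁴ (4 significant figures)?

I_yy ≈ 4.093 × 10⁷ mm⁴

Decompose the section into non-overlapping parts with the origin at the bottom-left of its bounding rectangle.
Outer circle: ⌀175, A = 24052.8 mm², x = 87.5 mm, Ī = 46 038 598 mm⁴.
Bore (subtracted): ⌀101, A = 8011.85 mm², x = 87.5 mm, Ī = 5 108 053 mm⁴.
By symmetry the centroid is at mid-width, x̄ = 87.5 mm.
All pieces are centred on the centroidal y-axis, so I = ΣĪ (holes subtracted) = 40 930 545 mm⁴.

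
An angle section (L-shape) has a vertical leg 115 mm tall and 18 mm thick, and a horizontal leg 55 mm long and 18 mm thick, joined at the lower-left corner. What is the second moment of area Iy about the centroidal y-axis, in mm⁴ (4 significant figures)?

Decompose the section into non-overlapping parts with the origin at the bottom-left of its bounding rectangle.
Vertical leg: 18 × 115, A = 2 070 mm², x = 9 mm, Ī = 55 890 mm⁴.
Horizontal leg (remainder): 37 × 18, A = 666 mm², x = 36.5 mm, Ī = 75979.5 mm⁴.
Centroid: x̄ = ΣA·x / ΣA = 15.6941 mm.
Transfer each piece to the centroidal y-axis using Ī + A·d² with d = x − 15.6941:
  vertical leg: d = -6.69408 mm → contributes +148 648 mm⁴
  horizontal leg (remainder): d = 20.8059 mm → contributes +364 282 mm⁴
Total I = 512 930 mm⁴.

Iy ≈ 5.129 × 10⁵ mm⁴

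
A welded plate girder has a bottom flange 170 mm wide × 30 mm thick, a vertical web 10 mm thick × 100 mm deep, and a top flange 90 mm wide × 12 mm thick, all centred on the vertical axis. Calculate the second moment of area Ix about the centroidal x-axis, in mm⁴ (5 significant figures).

Ix ≈ 1.5933 × 10⁷ mm⁴

Split into non-overlapping primitives; take the origin at the lower-left of the bounding box.
Bottom plate: 170 × 30, A = 5 100 mm², y = 15 mm, Ī = 382 500 mm⁴.
Web plate: 10 × 100, A = 1 000 mm², y = 80 mm, Ī = 833333.3 mm⁴.
Top plate: 90 × 12, A = 1 080 mm², y = 136 mm, Ī = 12 960 mm⁴.
Centroid: ȳ = ΣA·y / ΣA = 42.25348 mm.
Transfer each piece to the centroidal x-axis using Ī + A·d² with d = y − 42.25348:
  bottom plate: d = -27.25348 mm → contributes +4 170 537 mm⁴
  web plate: d = 37.74652 mm → contributes +2 258 133 mm⁴
  top plate: d = 93.74652 mm → contributes +9 504 442 mm⁴
Total I = 15 933 112 mm⁴.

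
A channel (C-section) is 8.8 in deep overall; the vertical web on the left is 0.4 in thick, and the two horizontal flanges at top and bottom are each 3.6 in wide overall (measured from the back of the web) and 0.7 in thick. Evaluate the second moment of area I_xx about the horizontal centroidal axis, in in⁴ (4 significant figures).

Treat the section as a set of non-overlapping primitives; coordinates are from the bounding-box lower-left.
Web: 0.4 × 8.8, A = 3.52 in², y = 4.4 in, Ī = 22.7157 in⁴.
Top flange (beyond web): 3.2 × 0.7, A = 2.24 in², y = 8.45 in, Ī = 0.0914667 in⁴.
Bottom flange (beyond web): 3.2 × 0.7, A = 2.24 in², y = 0.35 in, Ī = 0.0914667 in⁴.
By symmetry the centroid is at mid-height, ȳ = 4.4 in.
Transfer each piece to the horizontal centroidal axis using Ī + A·d² with d = y − 4.4:
  web: d = 0 in → contributes +22.7157 in⁴
  top flange (beyond web): d = 4.05 in → contributes +36.8331 in⁴
  bottom flange (beyond web): d = -4.05 in → contributes +36.8331 in⁴
Total I = 96.3819 in⁴.

I_xx ≈ 96.38 in⁴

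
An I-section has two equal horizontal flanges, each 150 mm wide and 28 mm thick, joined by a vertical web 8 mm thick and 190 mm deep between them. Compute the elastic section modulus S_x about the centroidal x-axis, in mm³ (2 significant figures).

Split into non-overlapping primitives; take the origin at the lower-left of the bounding box.
Bottom flange: 150 × 28, A = 4 200 mm², y = 14 mm, Ī = 274 400 mm⁴.
Web: 8 × 190, A = 1 520 mm², y = 123 mm, Ī = 4 572 667 mm⁴.
Top flange: 150 × 28, A = 4 200 mm², y = 232 mm, Ī = 274 400 mm⁴.
By symmetry the centroid is at mid-height, ȳ = 123 mm.
Transfer each piece to the centroidal x-axis using Ī + A·d² with d = y − 123:
  bottom flange: d = -109 mm → contributes +50 174 600 mm⁴
  web: d = 0 mm → contributes +4 572 667 mm⁴
  top flange: d = 109 mm → contributes +50 174 600 mm⁴
Total I = 104 921 867 mm⁴.
Extreme fibre distance c = 123 mm; S = I/c = 853 023 mm³.

S_x ≈ 8.5 × 10⁵ mm³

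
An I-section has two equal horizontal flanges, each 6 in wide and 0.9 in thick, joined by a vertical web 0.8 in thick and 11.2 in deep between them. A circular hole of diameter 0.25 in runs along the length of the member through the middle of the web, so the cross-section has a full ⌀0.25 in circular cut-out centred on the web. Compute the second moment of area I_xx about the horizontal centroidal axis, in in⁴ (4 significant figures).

I_xx ≈ 489.7 in⁴

Split into non-overlapping primitives; take the origin at the lower-left of the bounding box.
Bottom flange: 6 × 0.9, A = 5.4 in², y = 0.45 in, Ī = 0.3645 in⁴.
Web: 0.8 × 11.2, A = 8.96 in², y = 6.5 in, Ī = 93.6619 in⁴.
Top flange: 6 × 0.9, A = 5.4 in², y = 12.55 in, Ī = 0.3645 in⁴.
Hole (subtracted): ⌀0.25, A = 0.0490874 in², y = 6.5 in, Ī = 0.000191748 in⁴.
By symmetry the centroid is at mid-height, ȳ = 6.5 in.
Transfer each piece to the horizontal centroidal axis using Ī + A·d² with d = y − 6.5:
  bottom flange: d = -6.05 in → contributes +198.018 in⁴
  web: d = 0 in → contributes +93.6619 in⁴
  top flange: d = 6.05 in → contributes +198.018 in⁴
  hole: d = 0 in → contributes −0.000191748 in⁴
Total I = 489.698 in⁴.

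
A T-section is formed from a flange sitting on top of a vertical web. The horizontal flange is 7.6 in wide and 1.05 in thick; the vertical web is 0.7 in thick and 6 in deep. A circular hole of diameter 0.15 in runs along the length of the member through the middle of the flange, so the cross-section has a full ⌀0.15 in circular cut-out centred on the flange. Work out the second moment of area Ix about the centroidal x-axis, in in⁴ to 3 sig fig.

Ix ≈ 47.5 in⁴

Break the section into simple shapes (no overlaps), measuring from the bottom-left corner of the bounding box.
Flange: 7.6 × 1.05, A = 7.98 in², y = 6.525 in, Ī = 0.73316 in⁴.
Web: 0.7 × 6, A = 4.2 in², y = 3 in, Ī = 12.6 in⁴.
Hole (subtracted): ⌀0.15, A = 0.017671 in², y = 6.525 in, Ī = 0.00002485 in⁴.
Centroid: ȳ = ΣA·y / ΣA = 5.3077 in.
Transfer each piece to the centroidal x-axis using Ī + A·d² with d = y − 5.3077:
  flange: d = 1.2173 in → contributes +12.558 in⁴
  web: d = -2.3077 in → contributes +34.967 in⁴
  hole: d = 1.2173 in → contributes −0.02621 in⁴
Total I = 47.499 in⁴.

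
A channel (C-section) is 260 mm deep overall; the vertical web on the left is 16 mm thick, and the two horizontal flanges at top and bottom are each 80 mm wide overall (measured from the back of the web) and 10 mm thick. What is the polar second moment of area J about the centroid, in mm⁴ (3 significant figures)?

J ≈ 4.55 × 10⁷ mm⁴

Decompose the section into non-overlapping parts with the origin at the bottom-left of its bounding rectangle.
Web: 16 × 260, A = 4 160 mm², y = 130 mm, Ī = 23 434 667 mm⁴.
Top flange (beyond web): 64 × 10, A = 640 mm², y = 255 mm, Ī = 5333.3 mm⁴.
Bottom flange (beyond web): 64 × 10, A = 640 mm², y = 5 mm, Ī = 5333.3 mm⁴.
By symmetry the centroid is at mid-height, ȳ = 130 mm.
Transfer each piece to the centroidal x-axis using Ī + A·d² with d = y − 130:
  web: d = 0 mm → contributes +23 434 667 mm⁴
  top flange (beyond web): d = 125 mm → contributes +10 005 333 mm⁴
  bottom flange (beyond web): d = -125 mm → contributes +10 005 333 mm⁴
Total I = 43 445 333 mm⁴.
For the y-axis: x̄ = 17.412 mm.
Repeating about the centroidal y-axis gives I_y = 2 091 771 mm⁴.
Polar second moment: J = I_x + I_y = 45 537 104 mm⁴.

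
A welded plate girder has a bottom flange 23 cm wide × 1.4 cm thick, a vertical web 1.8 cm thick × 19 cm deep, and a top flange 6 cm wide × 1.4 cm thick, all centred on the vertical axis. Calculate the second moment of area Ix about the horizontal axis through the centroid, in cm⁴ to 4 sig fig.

Split into non-overlapping primitives; take the origin at the lower-left of the bounding box.
Bottom plate: 23 × 1.4, A = 32.2 cm², y = 0.7 cm, Ī = 5.25933 cm⁴.
Web plate: 1.8 × 19, A = 34.2 cm², y = 10.9 cm, Ī = 1028.85 cm⁴.
Top plate: 6 × 1.4, A = 8.4 cm², y = 21.1 cm, Ī = 1.372 cm⁴.
Centroid: ȳ = ΣA·y / ΣA = 7.65455 cm.
Transfer each piece to the horizontal axis through the centroid using Ī + A·d² with d = y − 7.65455:
  bottom plate: d = -6.95455 cm → contributes +1562.63 cm⁴
  web plate: d = 3.24545 cm → contributes +1389.08 cm⁴
  top plate: d = 13.4455 cm → contributes +1519.93 cm⁴
Total I = 4471.64 cm⁴.

Ix ≈ 4472 cm⁴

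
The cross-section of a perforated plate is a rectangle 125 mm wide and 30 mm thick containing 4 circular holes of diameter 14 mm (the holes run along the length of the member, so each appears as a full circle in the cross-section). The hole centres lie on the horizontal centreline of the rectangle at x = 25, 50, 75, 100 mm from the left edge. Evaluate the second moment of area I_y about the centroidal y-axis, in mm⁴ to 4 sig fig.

Decompose the section into non-overlapping parts with the origin at the bottom-left of its bounding rectangle.
Plate: 125 × 30, A = 3 750 mm², x = 62.5 mm, Ī = 4 882 813 mm⁴.
Hole 1 (subtracted): ⌀14, A = 153.938 mm², x = 25 mm, Ī = 1885.74 mm⁴.
Hole 2 (subtracted): ⌀14, A = 153.938 mm², x = 50 mm, Ī = 1885.74 mm⁴.
Hole 3 (subtracted): ⌀14, A = 153.938 mm², x = 75 mm, Ī = 1885.74 mm⁴.
Hole 4 (subtracted): ⌀14, A = 153.938 mm², x = 100 mm, Ī = 1885.74 mm⁴.
By symmetry the centroid is at mid-width, x̄ = 62.5 mm.
Transfer each piece to the centroidal y-axis using Ī + A·d² with d = x − 62.5:
  plate: d = 0 mm → contributes +4 882 813 mm⁴
  hole 1: d = -37.5 mm → contributes −218 361 mm⁴
  hole 2: d = -12.5 mm → contributes −25938.6 mm⁴
  hole 3: d = 12.5 mm → contributes −25938.6 mm⁴
  hole 4: d = 37.5 mm → contributes −218 361 mm⁴
Total I = 4 394 213 mm⁴.

I_y ≈ 4.394 × 10⁶ mm⁴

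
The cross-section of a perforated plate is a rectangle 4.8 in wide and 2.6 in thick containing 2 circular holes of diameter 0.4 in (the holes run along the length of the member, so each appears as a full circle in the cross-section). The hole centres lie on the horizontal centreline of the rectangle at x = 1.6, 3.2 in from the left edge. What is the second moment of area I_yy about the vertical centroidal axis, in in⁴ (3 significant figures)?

I_yy ≈ 23.8 in⁴

Split into non-overlapping primitives; take the origin at the lower-left of the bounding box.
Plate: 4.8 × 2.6, A = 12.48 in², x = 2.4 in, Ī = 23.962 in⁴.
Hole 1 (subtracted): ⌀0.4, A = 0.12566 in², x = 1.6 in, Ī = 0.0012566 in⁴.
Hole 2 (subtracted): ⌀0.4, A = 0.12566 in², x = 3.2 in, Ī = 0.0012566 in⁴.
By symmetry the centroid is at mid-width, x̄ = 2.4 in.
Transfer each piece to the vertical centroidal axis using Ī + A·d² with d = x − 2.4:
  plate: d = 0 in → contributes +23.962 in⁴
  hole 1: d = -0.8 in → contributes −0.081681 in⁴
  hole 2: d = 0.8 in → contributes −0.081681 in⁴
Total I = 23.798 in⁴.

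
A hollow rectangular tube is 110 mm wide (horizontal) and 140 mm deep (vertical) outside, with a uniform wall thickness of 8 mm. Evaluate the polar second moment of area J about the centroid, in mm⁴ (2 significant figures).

Decompose the section into non-overlapping parts with the origin at the bottom-left of its bounding rectangle.
Outer rectangle: 110 × 140, A = 15 400 mm², y = 70 mm, Ī = 25 153 333 mm⁴.
Inner void (subtracted): 94 × 124, A = 11 656 mm², y = 70 mm, Ī = 14 935 221 mm⁴.
By symmetry the centroid is at mid-height, ȳ = 70 mm.
All pieces are centred on the centroidal x-axis, so I = ΣĪ (holes subtracted) = 10 218 112 mm⁴.
Repeating about the centroidal y-axis gives I_y = 6 945 632 mm⁴.
Polar second moment: J = I_x + I_y = 17 163 744 mm⁴.

J ≈ 1.7 × 10⁷ mm⁴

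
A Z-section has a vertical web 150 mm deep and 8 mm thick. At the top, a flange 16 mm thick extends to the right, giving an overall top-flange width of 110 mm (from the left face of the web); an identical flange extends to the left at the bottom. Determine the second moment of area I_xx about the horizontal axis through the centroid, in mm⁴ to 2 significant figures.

Split into non-overlapping primitives; take the origin at the lower-left of the bounding box.
Web: 8 × 150, A = 1 200 mm², y = 75 mm, Ī = 2 250 000 mm⁴.
Top flange (beyond web): 102 × 16, A = 1 632 mm², y = 142 mm, Ī = 34 816 mm⁴.
Bottom flange (beyond web): 102 × 16, A = 1 632 mm², y = 8 mm, Ī = 34 816 mm⁴.
Centroid: ȳ = ΣA·y / ΣA = 75 mm.
Transfer each piece to the horizontal axis through the centroid using Ī + A·d² with d = y − 75:
  web: d = 0 mm → contributes +2 250 000 mm⁴
  top flange (beyond web): d = 67 mm → contributes +7 360 864 mm⁴
  bottom flange (beyond web): d = -67 mm → contributes +7 360 864 mm⁴
Total I = 16 971 728 mm⁴.

I_xx ≈ 1.7 × 10⁷ mm⁴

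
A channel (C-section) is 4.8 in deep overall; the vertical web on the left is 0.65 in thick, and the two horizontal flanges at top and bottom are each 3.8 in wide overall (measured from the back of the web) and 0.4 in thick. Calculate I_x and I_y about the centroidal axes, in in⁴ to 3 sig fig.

I_x ≈ 18.2 in⁴, I_y ≈ 7.23 in⁴

Split into non-overlapping primitives; take the origin at the lower-left of the bounding box.
Web: 0.65 × 4.8, A = 3.12 in², y = 2.4 in, Ī = 5.9904 in⁴.
Top flange (beyond web): 3.15 × 0.4, A = 1.26 in², y = 4.6 in, Ī = 0.0168 in⁴.
Bottom flange (beyond web): 3.15 × 0.4, A = 1.26 in², y = 0.2 in, Ī = 0.0168 in⁴.
By symmetry the centroid is at mid-height, ȳ = 2.4 in.
Transfer each piece to the centroidal x-axis using Ī + A·d² with d = y − 2.4:
  web: d = 0 in → contributes +5.9904 in⁴
  top flange (beyond web): d = 2.2 in → contributes +6.1152 in⁴
  bottom flange (beyond web): d = -2.2 in → contributes +6.1152 in⁴
Total I = 18.221 in⁴.
For the y-axis: x̄ = 1.1739 in.
Repeating about the centroidal y-axis gives I_y = 7.2261 in⁴.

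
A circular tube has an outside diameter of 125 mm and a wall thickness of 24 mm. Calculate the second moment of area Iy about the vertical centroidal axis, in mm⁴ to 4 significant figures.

Treat the section as a set of non-overlapping primitives; coordinates are from the bounding-box lower-left.
Outer circle: ⌀125, A = 12271.8 mm², x = 62.5 mm, Ī = 11 984 225 mm⁴.
Bore (subtracted): ⌀77, A = 4656.63 mm², x = 62.5 mm, Ī = 1 725 571 mm⁴.
By symmetry the centroid is at mid-width, x̄ = 62.5 mm.
All pieces are centred on the vertical centroidal axis, so I = ΣĪ (holes subtracted) = 10 258 654 mm⁴.

Iy ≈ 1.026 × 10⁷ mm⁴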